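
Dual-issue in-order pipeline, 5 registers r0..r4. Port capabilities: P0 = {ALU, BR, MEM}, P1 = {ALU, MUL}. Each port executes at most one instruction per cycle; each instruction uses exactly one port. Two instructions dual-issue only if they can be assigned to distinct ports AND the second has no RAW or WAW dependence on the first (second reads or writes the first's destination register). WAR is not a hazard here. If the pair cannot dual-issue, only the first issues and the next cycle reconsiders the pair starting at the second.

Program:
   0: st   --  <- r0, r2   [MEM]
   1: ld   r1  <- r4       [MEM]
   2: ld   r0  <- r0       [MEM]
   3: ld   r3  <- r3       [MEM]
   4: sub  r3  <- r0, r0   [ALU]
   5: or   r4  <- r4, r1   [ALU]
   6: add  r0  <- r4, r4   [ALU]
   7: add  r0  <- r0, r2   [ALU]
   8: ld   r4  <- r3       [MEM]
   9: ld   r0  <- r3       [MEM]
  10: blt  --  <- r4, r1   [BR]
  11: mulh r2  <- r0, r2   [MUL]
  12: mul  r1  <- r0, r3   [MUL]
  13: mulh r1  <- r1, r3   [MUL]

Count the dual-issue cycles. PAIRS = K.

0. st.MEM @i0  | no-port MEM/MEM
1. ld.MEM @i1  | no-port MEM/MEM
2. ld.MEM @i2  | no-port MEM/MEM
3. ld.MEM @i3  | WAW r3
4. sub.ALU/or.ALU @i4+i5  | 2-wide
5. add.ALU @i6  | RAW+WAW r0
6. add.ALU/ld.MEM @i7+i8  | 2-wide
7. ld.MEM @i9  | no-port MEM/BR
8. blt.BR/mulh.MUL @i10+i11  | 2-wide
9. mul.MUL @i12  | no-port MUL/MUL
10. mulh.MUL @i13  | tail

PAIRS = 3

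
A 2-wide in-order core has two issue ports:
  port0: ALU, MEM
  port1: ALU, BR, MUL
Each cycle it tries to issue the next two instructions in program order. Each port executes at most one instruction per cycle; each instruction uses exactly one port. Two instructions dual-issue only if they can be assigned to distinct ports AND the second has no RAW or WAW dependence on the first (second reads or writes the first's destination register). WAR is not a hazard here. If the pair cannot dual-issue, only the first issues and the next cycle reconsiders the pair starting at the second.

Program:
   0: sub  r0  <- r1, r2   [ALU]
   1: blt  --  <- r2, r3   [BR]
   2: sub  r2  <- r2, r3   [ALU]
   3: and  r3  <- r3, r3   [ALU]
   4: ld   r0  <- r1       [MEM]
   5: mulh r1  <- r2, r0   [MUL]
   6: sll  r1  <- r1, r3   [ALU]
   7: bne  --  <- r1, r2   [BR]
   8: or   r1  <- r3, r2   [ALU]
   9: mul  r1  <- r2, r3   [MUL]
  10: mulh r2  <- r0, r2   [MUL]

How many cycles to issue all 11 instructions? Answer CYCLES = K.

CYCLES = 8

t=0 i0/i1:sub.ALU blt.BR ; 2-wide
t=1 i2/i3:sub.ALU and.ALU ; 2-wide
t=2 i4:ld.MEM ; RAW r0
t=3 i5:mulh.MUL ; RAW+WAW r1
t=4 i6:sll.ALU ; RAW r1
t=5 i7/i8:bne.BR or.ALU ; 2-wide
t=6 i9:mul.MUL ; no-port MUL/MUL
t=7 i10:mulh.MUL ; tail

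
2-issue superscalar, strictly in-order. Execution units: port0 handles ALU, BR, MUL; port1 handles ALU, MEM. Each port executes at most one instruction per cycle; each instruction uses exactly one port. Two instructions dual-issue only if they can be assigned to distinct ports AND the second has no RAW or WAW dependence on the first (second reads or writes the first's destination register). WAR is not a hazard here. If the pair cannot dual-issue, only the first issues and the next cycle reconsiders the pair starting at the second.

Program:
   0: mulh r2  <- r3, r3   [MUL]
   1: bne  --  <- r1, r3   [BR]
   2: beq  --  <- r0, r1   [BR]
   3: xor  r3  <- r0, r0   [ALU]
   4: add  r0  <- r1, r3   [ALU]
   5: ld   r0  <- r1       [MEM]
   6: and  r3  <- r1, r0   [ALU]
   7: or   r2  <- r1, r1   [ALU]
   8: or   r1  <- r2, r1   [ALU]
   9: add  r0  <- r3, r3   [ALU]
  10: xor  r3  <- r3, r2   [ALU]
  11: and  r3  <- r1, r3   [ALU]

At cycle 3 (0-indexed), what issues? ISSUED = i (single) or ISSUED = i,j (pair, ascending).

ISSUED = 4

  cy0 -> i0 (mulh.MUL) no-port MUL/BR
  cy1 -> i1 (bne.BR) no-port BR/BR
  cy2 -> i2/i3 (beq.BR/xor.ALU) 2-wide
  cy3 -> i4 (add.ALU) WAW r0
  cy4 -> i5 (ld.MEM) RAW r0
  cy5 -> i6/i7 (and.ALU/or.ALU) 2-wide
  cy6 -> i8/i9 (or.ALU/add.ALU) 2-wide
  cy7 -> i10 (xor.ALU) RAW+WAW r3
  cy8 -> i11 (and.ALU) tail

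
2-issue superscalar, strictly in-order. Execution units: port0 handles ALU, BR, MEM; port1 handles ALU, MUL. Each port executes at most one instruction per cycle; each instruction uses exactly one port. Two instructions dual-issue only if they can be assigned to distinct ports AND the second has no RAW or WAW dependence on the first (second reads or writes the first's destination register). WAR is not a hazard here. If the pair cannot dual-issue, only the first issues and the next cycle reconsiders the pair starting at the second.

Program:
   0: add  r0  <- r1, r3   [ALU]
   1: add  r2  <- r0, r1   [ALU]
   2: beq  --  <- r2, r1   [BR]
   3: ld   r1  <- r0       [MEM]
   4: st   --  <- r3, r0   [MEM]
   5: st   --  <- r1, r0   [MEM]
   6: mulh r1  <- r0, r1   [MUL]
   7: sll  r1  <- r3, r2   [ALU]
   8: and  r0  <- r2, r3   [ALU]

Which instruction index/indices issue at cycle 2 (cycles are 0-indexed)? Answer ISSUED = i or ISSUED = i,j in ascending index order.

ISSUED = 2

c0: i0 add  RAW r0
c1: i1 add  RAW r2
c2: i2 beq  no-port BR/MEM
c3: i3 ld  no-port MEM/MEM
c4: i4 st  no-port MEM/MEM
c5: i5&i6 st mulh  pair
c6: i7&i8 sll and  pair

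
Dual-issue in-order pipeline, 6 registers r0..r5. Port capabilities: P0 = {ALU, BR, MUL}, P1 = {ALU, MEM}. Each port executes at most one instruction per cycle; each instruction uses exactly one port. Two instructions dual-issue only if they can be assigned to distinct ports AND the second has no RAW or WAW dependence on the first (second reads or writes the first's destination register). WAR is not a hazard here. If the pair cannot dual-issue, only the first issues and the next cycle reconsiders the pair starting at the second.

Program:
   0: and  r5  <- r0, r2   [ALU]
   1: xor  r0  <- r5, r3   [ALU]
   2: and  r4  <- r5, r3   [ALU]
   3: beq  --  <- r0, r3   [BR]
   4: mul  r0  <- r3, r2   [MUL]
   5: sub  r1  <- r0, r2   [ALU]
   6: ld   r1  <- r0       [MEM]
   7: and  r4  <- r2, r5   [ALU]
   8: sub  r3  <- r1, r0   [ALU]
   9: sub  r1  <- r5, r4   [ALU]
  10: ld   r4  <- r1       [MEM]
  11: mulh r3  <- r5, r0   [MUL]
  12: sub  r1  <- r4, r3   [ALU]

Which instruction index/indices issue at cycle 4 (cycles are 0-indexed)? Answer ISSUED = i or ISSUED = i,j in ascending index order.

ISSUED = 5

0. and @i0  | RAW r5
1. xor/and @i1,i2  | pair
2. beq @i3  | no-port BR/MUL
3. mul @i4  | RAW r0
4. sub @i5  | WAW r1
5. ld/and @i6,i7  | pair
6. sub/sub @i8,i9  | pair
7. ld/mulh @i10,i11  | pair
8. sub @i12  | tail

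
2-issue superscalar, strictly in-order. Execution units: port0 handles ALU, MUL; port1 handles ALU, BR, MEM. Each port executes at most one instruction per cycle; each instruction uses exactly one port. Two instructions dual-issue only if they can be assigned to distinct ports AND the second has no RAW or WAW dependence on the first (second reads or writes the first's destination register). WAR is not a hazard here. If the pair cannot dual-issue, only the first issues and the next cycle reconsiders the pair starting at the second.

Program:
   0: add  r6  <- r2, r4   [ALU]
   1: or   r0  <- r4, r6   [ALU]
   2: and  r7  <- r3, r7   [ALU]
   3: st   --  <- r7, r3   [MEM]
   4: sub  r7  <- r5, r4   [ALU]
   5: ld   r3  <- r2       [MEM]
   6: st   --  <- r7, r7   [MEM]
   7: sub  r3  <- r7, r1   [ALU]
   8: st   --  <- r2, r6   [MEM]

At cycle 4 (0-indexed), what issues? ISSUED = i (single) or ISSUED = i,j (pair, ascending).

ISSUED = 6,7

c0: i0 add.ALU  RAW r6
c1: i1&i2 or.ALU+and.ALU  pair
c2: i3&i4 st.MEM+sub.ALU  pair
c3: i5 ld.MEM  no-port MEM/MEM
c4: i6&i7 st.MEM+sub.ALU  pair
c5: i8 st.MEM  tail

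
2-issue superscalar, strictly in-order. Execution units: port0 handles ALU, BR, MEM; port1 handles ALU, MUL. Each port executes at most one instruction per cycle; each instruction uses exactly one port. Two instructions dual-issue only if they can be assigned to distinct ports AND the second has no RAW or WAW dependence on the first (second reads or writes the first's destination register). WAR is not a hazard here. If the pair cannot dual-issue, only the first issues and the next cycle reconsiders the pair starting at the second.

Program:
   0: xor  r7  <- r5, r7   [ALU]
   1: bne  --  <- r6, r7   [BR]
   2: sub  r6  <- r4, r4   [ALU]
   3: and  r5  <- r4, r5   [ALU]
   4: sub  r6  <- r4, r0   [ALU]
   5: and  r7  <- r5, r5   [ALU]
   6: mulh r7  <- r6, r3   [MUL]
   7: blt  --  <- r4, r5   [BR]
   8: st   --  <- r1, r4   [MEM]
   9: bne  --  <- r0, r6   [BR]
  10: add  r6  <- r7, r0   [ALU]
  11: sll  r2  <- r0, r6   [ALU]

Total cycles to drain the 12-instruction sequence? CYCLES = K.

CYCLES = 8

  cy0 -> i0 (xor.ALU) RAW r7
  cy1 -> i1&i2 (bne.BR/sub.ALU) 2-wide
  cy2 -> i3&i4 (and.ALU/sub.ALU) 2-wide
  cy3 -> i5 (and.ALU) WAW r7
  cy4 -> i6&i7 (mulh.MUL/blt.BR) 2-wide
  cy5 -> i8 (st.MEM) no-port MEM/BR
  cy6 -> i9&i10 (bne.BR/add.ALU) 2-wide
  cy7 -> i11 (sll.ALU) tail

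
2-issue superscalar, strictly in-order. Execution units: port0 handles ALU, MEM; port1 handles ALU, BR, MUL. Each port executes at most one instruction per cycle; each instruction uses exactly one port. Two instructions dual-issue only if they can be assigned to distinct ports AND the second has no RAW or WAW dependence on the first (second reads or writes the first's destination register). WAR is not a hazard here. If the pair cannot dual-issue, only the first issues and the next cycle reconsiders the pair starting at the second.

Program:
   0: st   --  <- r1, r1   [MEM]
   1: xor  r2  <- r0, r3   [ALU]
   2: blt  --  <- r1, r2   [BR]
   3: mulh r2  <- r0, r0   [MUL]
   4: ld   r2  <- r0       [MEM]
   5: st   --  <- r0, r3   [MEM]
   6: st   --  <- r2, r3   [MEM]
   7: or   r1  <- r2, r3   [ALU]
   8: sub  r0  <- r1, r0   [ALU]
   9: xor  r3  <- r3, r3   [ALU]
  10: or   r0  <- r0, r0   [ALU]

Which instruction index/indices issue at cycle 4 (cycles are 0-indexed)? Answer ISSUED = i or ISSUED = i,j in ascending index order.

c0: i0&i1 st;xor  pair
c1: i2 blt  no-port BR/MUL
c2: i3 mulh  WAW r2
c3: i4 ld  no-port MEM/MEM
c4: i5 st  no-port MEM/MEM
c5: i6&i7 st;or  pair
c6: i8&i9 sub;xor  pair
c7: i10 or  tail

ISSUED = 5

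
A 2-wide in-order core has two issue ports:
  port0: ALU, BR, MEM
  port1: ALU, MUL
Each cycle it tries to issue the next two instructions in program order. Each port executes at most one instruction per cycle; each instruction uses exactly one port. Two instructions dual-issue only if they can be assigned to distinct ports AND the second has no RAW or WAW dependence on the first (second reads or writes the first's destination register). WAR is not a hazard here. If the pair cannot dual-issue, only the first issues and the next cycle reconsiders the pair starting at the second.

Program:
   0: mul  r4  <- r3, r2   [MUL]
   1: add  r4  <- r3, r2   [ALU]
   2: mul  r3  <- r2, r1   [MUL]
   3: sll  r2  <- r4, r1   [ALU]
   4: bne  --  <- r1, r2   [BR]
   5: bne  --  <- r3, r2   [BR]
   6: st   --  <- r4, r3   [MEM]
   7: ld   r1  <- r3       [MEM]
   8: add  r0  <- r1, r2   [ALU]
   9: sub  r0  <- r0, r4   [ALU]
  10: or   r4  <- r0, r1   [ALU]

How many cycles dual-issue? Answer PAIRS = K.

#0 head=0: mul i0 WAW r4
#1 head=1: add mul i1,i2 pair
#2 head=3: sll i3 RAW r2
#3 head=4: bne i4 no-port BR/BR
#4 head=5: bne i5 no-port BR/MEM
#5 head=6: st i6 no-port MEM/MEM
#6 head=7: ld i7 RAW r1
#7 head=8: add i8 RAW+WAW r0
#8 head=9: sub i9 RAW r0
#9 head=10: or i10 tail

PAIRS = 1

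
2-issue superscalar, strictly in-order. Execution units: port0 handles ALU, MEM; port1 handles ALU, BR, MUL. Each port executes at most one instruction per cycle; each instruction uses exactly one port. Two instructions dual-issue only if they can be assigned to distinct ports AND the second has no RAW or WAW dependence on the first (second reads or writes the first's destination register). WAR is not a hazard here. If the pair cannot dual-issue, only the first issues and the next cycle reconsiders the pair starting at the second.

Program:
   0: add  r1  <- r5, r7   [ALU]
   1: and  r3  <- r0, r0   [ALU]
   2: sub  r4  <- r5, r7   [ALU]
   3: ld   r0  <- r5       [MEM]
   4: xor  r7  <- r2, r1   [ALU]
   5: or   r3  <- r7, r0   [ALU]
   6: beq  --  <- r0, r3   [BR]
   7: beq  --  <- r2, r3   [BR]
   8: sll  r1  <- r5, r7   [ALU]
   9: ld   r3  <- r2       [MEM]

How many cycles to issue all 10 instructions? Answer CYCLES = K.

CYCLES = 7

  cy0 -> i0/i1 (add.ALU and.ALU) 2-wide
  cy1 -> i2/i3 (sub.ALU ld.MEM) 2-wide
  cy2 -> i4 (xor.ALU) RAW r7
  cy3 -> i5 (or.ALU) RAW r3
  cy4 -> i6 (beq.BR) no-port BR/BR
  cy5 -> i7/i8 (beq.BR sll.ALU) 2-wide
  cy6 -> i9 (ld.MEM) tail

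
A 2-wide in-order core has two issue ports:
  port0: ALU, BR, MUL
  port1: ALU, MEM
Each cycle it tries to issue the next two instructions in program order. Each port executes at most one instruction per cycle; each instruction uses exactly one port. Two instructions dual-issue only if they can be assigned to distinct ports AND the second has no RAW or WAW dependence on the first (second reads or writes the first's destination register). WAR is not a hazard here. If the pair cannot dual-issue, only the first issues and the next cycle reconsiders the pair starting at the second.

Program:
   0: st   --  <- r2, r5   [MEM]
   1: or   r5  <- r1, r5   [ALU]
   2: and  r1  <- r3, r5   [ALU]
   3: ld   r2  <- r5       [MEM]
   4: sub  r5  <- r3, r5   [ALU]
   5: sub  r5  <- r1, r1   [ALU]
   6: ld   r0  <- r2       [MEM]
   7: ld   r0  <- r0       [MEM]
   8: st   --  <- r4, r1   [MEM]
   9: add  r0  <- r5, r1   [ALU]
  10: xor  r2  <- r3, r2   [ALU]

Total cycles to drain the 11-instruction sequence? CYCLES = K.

  cy0 -> i0,i1 (st.MEM;or.ALU) pair
  cy1 -> i2,i3 (and.ALU;ld.MEM) pair
  cy2 -> i4 (sub.ALU) WAW r5
  cy3 -> i5,i6 (sub.ALU;ld.MEM) pair
  cy4 -> i7 (ld.MEM) no-port MEM/MEM
  cy5 -> i8,i9 (st.MEM;add.ALU) pair
  cy6 -> i10 (xor.ALU) tail

CYCLES = 7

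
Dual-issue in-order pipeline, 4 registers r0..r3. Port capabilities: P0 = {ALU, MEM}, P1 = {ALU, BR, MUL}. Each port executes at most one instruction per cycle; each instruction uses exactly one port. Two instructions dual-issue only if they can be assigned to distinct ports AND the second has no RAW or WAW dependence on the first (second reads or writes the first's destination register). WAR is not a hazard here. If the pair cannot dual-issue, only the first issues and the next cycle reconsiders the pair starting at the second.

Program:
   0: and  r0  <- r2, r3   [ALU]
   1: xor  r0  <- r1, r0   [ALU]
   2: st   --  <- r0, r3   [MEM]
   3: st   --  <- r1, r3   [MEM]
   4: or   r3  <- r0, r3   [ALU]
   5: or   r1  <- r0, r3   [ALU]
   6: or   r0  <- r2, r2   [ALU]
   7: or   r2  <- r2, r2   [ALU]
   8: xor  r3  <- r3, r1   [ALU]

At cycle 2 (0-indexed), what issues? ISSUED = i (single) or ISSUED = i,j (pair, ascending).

ISSUED = 2

  cy0 -> i0 (and) RAW+WAW r0
  cy1 -> i1 (xor) RAW r0
  cy2 -> i2 (st) no-port MEM/MEM
  cy3 -> i3/i4 (st;or) pair
  cy4 -> i5/i6 (or;or) pair
  cy5 -> i7/i8 (or;xor) pair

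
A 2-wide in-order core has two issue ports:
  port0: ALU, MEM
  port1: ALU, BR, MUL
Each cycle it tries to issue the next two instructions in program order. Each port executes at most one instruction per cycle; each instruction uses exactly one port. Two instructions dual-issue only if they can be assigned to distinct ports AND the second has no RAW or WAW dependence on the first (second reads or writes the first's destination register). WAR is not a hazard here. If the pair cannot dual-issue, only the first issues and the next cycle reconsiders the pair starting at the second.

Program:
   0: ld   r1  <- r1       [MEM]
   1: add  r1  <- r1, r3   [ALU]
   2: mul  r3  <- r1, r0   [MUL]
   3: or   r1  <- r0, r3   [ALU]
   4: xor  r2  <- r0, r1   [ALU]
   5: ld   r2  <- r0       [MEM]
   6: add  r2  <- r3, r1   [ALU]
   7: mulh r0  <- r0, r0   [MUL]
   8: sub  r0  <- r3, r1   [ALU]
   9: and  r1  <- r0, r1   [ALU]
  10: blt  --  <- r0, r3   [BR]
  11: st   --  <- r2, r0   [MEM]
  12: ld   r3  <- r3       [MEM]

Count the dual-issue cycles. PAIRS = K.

PAIRS = 2

  cy0 -> i0 (ld) RAW+WAW r1
  cy1 -> i1 (add) RAW r1
  cy2 -> i2 (mul) RAW r3
  cy3 -> i3 (or) RAW r1
  cy4 -> i4 (xor) WAW r2
  cy5 -> i5 (ld) WAW r2
  cy6 -> i6+i7 (add mulh) 2-wide
  cy7 -> i8 (sub) RAW r0
  cy8 -> i9+i10 (and blt) 2-wide
  cy9 -> i11 (st) no-port MEM/MEM
  cy10 -> i12 (ld) tail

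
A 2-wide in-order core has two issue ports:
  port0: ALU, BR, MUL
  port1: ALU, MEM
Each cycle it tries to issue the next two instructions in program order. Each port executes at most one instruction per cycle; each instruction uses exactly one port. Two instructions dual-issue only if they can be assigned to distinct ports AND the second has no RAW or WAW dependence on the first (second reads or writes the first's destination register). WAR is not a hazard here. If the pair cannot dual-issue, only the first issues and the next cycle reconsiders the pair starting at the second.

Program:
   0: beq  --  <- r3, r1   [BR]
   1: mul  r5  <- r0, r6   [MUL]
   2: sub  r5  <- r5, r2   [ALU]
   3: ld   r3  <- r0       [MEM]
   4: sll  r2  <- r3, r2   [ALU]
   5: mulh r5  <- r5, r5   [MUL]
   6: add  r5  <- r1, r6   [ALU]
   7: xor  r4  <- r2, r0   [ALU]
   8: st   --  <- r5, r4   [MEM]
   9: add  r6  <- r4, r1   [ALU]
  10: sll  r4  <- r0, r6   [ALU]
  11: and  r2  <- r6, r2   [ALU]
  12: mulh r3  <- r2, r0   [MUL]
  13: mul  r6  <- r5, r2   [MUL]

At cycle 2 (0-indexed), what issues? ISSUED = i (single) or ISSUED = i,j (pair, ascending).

#0 head=0: beq i0 no-port BR/MUL
#1 head=1: mul i1 RAW+WAW r5
#2 head=2: sub+ld i2/i3 2-wide
#3 head=4: sll+mulh i4/i5 2-wide
#4 head=6: add+xor i6/i7 2-wide
#5 head=8: st+add i8/i9 2-wide
#6 head=10: sll+and i10/i11 2-wide
#7 head=12: mulh i12 no-port MUL/MUL
#8 head=13: mul i13 tail

ISSUED = 2,3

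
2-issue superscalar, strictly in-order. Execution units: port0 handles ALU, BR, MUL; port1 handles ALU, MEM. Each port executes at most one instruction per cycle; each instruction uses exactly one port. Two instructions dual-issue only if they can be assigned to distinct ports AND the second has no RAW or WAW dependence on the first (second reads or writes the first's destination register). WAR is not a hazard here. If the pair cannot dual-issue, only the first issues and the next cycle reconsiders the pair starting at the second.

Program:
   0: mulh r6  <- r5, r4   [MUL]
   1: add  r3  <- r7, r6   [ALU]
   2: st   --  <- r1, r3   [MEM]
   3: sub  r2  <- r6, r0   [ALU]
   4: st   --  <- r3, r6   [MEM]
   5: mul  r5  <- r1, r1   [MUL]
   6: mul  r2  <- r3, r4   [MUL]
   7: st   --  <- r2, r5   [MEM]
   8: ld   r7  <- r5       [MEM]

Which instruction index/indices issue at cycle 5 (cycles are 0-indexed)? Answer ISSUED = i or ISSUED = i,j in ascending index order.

ISSUED = 7

  cy0 -> i0 (mulh) RAW r6
  cy1 -> i1 (add) RAW r3
  cy2 -> i2/i3 (st;sub) dual
  cy3 -> i4/i5 (st;mul) dual
  cy4 -> i6 (mul) RAW r2
  cy5 -> i7 (st) no-port MEM/MEM
  cy6 -> i8 (ld) tail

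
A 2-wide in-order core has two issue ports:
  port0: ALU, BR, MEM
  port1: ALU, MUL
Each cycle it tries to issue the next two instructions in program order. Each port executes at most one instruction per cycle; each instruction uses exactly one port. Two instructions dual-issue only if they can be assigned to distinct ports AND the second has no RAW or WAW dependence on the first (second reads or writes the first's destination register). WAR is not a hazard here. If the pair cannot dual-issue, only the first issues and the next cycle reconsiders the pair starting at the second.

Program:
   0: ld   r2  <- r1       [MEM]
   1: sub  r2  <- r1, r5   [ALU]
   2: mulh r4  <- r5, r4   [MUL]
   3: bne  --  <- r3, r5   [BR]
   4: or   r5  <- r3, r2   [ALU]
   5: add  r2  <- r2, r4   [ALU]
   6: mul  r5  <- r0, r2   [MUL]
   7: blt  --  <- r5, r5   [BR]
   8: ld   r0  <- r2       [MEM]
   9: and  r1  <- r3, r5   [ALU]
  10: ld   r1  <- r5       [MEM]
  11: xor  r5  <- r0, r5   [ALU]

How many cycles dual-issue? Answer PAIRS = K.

#0 head=0: ld i0 WAW r2
#1 head=1: sub mulh i1/i2 dual
#2 head=3: bne or i3/i4 dual
#3 head=5: add i5 RAW r2
#4 head=6: mul i6 RAW r5
#5 head=7: blt i7 no-port BR/MEM
#6 head=8: ld and i8/i9 dual
#7 head=10: ld xor i10/i11 dual

PAIRS = 4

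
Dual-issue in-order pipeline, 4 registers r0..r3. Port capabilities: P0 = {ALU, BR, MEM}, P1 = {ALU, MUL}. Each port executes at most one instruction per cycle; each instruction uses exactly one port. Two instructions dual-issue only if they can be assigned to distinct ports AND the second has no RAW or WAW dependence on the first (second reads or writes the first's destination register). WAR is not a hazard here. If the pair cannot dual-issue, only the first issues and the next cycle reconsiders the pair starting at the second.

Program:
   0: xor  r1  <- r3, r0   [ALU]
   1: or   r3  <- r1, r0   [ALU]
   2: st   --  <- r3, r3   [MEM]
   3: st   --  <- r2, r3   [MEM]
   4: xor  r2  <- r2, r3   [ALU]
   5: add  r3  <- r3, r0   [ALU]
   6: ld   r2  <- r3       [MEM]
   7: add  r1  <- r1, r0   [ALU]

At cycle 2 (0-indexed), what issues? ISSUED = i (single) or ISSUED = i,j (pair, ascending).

[0] i0  xor  -- RAW r1
[1] i1  or  -- RAW r3
[2] i2  st  -- no-port MEM/MEM
[3] i3&i4  st;xor  -- 2-wide
[4] i5  add  -- RAW r3
[5] i6&i7  ld;add  -- 2-wide

ISSUED = 2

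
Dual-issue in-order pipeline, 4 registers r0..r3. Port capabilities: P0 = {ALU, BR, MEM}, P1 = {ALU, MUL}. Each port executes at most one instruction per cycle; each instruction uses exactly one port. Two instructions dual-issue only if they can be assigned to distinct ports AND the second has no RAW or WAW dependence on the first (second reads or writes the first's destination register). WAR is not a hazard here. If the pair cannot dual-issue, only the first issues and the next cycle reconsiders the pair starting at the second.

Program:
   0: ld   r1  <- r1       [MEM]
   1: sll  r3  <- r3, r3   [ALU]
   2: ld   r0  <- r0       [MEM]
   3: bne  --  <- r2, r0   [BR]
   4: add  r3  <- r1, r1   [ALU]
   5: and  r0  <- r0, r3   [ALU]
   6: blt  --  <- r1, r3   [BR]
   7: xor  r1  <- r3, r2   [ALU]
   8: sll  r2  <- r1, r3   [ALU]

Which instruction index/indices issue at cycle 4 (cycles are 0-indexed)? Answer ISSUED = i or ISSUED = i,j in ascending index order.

  cy0 -> i0&i1 (ld.MEM+sll.ALU) dual
  cy1 -> i2 (ld.MEM) no-port MEM/BR
  cy2 -> i3&i4 (bne.BR+add.ALU) dual
  cy3 -> i5&i6 (and.ALU+blt.BR) dual
  cy4 -> i7 (xor.ALU) RAW r1
  cy5 -> i8 (sll.ALU) tail

ISSUED = 7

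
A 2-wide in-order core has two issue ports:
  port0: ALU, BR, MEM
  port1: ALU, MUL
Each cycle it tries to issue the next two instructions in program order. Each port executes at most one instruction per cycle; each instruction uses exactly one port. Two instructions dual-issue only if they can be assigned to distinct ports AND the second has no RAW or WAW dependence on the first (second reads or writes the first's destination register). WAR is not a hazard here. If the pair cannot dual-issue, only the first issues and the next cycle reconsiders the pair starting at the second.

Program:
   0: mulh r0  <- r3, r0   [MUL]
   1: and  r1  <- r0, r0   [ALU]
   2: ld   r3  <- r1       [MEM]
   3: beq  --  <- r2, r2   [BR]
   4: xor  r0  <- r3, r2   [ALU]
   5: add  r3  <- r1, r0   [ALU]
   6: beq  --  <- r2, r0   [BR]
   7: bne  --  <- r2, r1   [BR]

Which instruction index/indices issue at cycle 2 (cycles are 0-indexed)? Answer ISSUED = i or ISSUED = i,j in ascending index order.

[0] i0  mulh  -- RAW r0
[1] i1  and  -- RAW r1
[2] i2  ld  -- no-port MEM/BR
[3] i3/i4  beq;xor  -- pair
[4] i5/i6  add;beq  -- pair
[5] i7  bne  -- tail

ISSUED = 2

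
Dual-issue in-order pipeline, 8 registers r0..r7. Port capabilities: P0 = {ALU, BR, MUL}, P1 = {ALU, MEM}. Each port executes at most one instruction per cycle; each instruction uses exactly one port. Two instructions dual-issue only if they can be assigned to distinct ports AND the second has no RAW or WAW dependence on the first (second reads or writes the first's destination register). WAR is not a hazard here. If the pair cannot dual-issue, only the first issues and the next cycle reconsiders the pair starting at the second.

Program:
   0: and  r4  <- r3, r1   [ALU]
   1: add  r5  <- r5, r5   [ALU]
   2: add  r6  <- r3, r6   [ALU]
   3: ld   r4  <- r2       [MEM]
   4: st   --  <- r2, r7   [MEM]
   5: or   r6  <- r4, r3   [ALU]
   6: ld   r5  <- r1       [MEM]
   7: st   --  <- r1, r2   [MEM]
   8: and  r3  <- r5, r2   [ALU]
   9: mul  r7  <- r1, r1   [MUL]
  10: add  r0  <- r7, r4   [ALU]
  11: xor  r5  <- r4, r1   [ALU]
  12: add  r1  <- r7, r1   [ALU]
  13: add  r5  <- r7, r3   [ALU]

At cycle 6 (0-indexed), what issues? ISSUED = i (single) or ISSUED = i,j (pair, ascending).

[0] i0&i1  and add  -- dual
[1] i2&i3  add ld  -- dual
[2] i4&i5  st or  -- dual
[3] i6  ld  -- no-port MEM/MEM
[4] i7&i8  st and  -- dual
[5] i9  mul  -- RAW r7
[6] i10&i11  add xor  -- dual
[7] i12&i13  add add  -- dual

ISSUED = 10,11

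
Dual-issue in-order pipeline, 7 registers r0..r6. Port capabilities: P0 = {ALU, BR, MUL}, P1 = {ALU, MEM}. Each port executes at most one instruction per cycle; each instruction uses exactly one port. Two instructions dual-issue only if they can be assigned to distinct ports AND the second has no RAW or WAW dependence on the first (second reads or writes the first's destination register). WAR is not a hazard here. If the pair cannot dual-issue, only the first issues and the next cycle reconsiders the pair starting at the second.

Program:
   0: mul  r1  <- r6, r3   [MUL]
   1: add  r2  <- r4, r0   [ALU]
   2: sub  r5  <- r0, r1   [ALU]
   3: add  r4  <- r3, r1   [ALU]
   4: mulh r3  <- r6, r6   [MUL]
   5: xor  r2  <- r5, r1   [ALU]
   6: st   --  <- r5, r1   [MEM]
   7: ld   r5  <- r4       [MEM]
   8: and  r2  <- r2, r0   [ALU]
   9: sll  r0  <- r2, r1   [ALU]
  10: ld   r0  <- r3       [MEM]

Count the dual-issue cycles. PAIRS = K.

PAIRS = 4

[0] i0+i1  mul.MUL;add.ALU  -- 2-wide
[1] i2+i3  sub.ALU;add.ALU  -- 2-wide
[2] i4+i5  mulh.MUL;xor.ALU  -- 2-wide
[3] i6  st.MEM  -- no-port MEM/MEM
[4] i7+i8  ld.MEM;and.ALU  -- 2-wide
[5] i9  sll.ALU  -- WAW r0
[6] i10  ld.MEM  -- tail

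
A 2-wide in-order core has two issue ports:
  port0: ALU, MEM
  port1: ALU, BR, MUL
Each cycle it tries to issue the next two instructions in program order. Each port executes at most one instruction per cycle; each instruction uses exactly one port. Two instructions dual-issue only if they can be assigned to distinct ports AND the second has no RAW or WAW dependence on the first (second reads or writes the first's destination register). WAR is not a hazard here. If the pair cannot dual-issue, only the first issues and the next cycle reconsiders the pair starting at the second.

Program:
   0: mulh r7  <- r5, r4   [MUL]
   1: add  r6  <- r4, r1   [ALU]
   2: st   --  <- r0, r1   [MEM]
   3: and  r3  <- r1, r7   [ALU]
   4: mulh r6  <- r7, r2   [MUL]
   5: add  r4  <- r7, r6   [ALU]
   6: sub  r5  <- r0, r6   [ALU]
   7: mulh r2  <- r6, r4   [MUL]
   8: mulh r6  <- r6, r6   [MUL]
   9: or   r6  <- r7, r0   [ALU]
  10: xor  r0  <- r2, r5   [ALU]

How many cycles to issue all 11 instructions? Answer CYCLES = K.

CYCLES = 7

t=0 i0+i1:mulh.MUL;add.ALU ; pair
t=1 i2+i3:st.MEM;and.ALU ; pair
t=2 i4:mulh.MUL ; RAW r6
t=3 i5+i6:add.ALU;sub.ALU ; pair
t=4 i7:mulh.MUL ; no-port MUL/MUL
t=5 i8:mulh.MUL ; WAW r6
t=6 i9+i10:or.ALU;xor.ALU ; pair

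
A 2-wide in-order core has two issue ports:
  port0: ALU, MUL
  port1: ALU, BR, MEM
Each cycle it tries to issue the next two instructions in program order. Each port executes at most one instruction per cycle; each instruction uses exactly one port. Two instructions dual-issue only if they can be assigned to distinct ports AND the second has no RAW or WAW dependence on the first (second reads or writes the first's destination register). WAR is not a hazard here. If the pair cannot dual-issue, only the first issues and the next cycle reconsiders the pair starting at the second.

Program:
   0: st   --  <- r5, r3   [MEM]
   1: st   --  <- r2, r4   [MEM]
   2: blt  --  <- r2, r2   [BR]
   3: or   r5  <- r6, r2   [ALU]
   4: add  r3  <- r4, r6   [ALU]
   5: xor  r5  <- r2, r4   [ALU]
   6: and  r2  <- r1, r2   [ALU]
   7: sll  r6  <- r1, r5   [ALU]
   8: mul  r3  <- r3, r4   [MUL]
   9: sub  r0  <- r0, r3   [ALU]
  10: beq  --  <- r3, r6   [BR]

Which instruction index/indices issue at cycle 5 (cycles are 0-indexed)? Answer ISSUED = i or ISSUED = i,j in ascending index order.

[0] i0  st.MEM  -- no-port MEM/MEM
[1] i1  st.MEM  -- no-port MEM/BR
[2] i2+i3  blt.BR or.ALU  -- 2-wide
[3] i4+i5  add.ALU xor.ALU  -- 2-wide
[4] i6+i7  and.ALU sll.ALU  -- 2-wide
[5] i8  mul.MUL  -- RAW r3
[6] i9+i10  sub.ALU beq.BR  -- 2-wide

ISSUED = 8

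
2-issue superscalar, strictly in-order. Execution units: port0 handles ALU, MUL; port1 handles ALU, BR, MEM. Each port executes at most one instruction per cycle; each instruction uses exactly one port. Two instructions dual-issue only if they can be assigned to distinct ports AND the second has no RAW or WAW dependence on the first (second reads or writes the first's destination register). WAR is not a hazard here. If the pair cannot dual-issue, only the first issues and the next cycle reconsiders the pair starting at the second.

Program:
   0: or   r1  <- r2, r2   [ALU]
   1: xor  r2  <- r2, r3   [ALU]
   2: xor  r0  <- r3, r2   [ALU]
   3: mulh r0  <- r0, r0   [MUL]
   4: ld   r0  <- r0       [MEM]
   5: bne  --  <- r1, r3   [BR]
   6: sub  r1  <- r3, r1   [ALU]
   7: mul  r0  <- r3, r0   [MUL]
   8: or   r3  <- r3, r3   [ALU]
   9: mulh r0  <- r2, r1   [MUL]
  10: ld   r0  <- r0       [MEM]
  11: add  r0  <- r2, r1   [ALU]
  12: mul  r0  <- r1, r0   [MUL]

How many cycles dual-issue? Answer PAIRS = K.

PAIRS = 3

c0: i0,i1 or+xor  pair
c1: i2 xor  RAW+WAW r0
c2: i3 mulh  RAW+WAW r0
c3: i4 ld  no-port MEM/BR
c4: i5,i6 bne+sub  pair
c5: i7,i8 mul+or  pair
c6: i9 mulh  RAW+WAW r0
c7: i10 ld  WAW r0
c8: i11 add  RAW+WAW r0
c9: i12 mul  tail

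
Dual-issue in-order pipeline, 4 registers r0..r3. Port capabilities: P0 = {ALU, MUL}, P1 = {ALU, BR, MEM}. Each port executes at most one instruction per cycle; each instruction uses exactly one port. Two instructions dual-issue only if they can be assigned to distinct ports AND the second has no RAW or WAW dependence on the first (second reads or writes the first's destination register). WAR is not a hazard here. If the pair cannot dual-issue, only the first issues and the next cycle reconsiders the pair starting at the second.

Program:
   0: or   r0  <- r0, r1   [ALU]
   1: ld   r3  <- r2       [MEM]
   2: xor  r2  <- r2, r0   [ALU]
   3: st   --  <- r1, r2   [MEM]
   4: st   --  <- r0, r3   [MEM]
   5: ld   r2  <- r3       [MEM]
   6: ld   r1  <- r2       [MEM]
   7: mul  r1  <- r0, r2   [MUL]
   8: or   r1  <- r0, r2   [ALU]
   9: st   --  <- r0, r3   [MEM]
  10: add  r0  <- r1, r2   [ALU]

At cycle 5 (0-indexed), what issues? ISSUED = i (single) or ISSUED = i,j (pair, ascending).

  cy0 -> i0,i1 (or.ALU ld.MEM) pair
  cy1 -> i2 (xor.ALU) RAW r2
  cy2 -> i3 (st.MEM) no-port MEM/MEM
  cy3 -> i4 (st.MEM) no-port MEM/MEM
  cy4 -> i5 (ld.MEM) no-port MEM/MEM
  cy5 -> i6 (ld.MEM) WAW r1
  cy6 -> i7 (mul.MUL) WAW r1
  cy7 -> i8,i9 (or.ALU st.MEM) pair
  cy8 -> i10 (add.ALU) tail

ISSUED = 6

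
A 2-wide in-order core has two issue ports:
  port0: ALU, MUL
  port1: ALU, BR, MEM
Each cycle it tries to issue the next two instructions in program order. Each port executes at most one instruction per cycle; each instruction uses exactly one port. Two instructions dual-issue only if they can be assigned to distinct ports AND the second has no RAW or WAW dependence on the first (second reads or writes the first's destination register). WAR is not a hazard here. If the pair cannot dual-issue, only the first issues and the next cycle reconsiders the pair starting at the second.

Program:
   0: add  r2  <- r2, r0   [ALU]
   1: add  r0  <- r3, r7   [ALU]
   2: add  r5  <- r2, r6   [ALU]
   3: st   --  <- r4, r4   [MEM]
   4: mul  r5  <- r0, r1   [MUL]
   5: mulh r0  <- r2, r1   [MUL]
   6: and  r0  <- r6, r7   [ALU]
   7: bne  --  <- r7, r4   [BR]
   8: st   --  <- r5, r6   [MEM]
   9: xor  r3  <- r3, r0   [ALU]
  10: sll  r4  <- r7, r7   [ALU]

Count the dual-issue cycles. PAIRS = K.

c0: i0/i1 add.ALU;add.ALU  dual
c1: i2/i3 add.ALU;st.MEM  dual
c2: i4 mul.MUL  no-port MUL/MUL
c3: i5 mulh.MUL  WAW r0
c4: i6/i7 and.ALU;bne.BR  dual
c5: i8/i9 st.MEM;xor.ALU  dual
c6: i10 sll.ALU  tail

PAIRS = 4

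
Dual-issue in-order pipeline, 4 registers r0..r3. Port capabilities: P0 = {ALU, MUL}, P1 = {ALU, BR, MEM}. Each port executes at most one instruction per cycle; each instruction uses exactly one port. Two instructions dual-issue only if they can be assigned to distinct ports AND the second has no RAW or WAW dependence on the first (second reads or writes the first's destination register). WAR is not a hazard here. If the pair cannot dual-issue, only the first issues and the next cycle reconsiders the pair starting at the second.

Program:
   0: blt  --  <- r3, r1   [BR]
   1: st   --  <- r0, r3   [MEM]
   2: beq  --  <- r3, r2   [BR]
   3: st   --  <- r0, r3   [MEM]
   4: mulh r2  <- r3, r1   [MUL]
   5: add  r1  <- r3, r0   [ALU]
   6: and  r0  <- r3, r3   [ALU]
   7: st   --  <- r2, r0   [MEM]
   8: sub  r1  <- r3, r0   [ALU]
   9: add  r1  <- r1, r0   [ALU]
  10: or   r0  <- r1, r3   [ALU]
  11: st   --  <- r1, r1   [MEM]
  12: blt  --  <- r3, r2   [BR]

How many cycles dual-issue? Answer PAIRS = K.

#0 head=0: blt.BR i0 no-port BR/MEM
#1 head=1: st.MEM i1 no-port MEM/BR
#2 head=2: beq.BR i2 no-port BR/MEM
#3 head=3: st.MEM/mulh.MUL i3&i4 pair
#4 head=5: add.ALU/and.ALU i5&i6 pair
#5 head=7: st.MEM/sub.ALU i7&i8 pair
#6 head=9: add.ALU i9 RAW r1
#7 head=10: or.ALU/st.MEM i10&i11 pair
#8 head=12: blt.BR i12 tail

PAIRS = 4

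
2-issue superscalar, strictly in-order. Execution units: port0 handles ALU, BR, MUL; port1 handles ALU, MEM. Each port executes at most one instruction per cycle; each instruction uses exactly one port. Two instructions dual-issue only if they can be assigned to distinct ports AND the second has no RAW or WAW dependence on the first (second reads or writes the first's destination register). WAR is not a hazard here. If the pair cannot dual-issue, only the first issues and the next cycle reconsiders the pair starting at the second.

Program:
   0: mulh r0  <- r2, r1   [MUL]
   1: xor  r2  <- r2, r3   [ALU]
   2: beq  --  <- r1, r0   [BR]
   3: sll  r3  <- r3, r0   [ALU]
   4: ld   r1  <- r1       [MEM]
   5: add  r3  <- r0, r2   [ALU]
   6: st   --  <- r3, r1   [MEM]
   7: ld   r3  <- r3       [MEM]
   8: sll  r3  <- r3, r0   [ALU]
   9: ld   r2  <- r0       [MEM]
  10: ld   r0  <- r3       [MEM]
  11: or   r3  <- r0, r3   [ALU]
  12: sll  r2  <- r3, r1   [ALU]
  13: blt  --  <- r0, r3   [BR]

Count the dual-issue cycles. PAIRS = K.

PAIRS = 5

[0] i0+i1  mulh;xor  -- 2-wide
[1] i2+i3  beq;sll  -- 2-wide
[2] i4+i5  ld;add  -- 2-wide
[3] i6  st  -- no-port MEM/MEM
[4] i7  ld  -- RAW+WAW r3
[5] i8+i9  sll;ld  -- 2-wide
[6] i10  ld  -- RAW r0
[7] i11  or  -- RAW r3
[8] i12+i13  sll;blt  -- 2-wide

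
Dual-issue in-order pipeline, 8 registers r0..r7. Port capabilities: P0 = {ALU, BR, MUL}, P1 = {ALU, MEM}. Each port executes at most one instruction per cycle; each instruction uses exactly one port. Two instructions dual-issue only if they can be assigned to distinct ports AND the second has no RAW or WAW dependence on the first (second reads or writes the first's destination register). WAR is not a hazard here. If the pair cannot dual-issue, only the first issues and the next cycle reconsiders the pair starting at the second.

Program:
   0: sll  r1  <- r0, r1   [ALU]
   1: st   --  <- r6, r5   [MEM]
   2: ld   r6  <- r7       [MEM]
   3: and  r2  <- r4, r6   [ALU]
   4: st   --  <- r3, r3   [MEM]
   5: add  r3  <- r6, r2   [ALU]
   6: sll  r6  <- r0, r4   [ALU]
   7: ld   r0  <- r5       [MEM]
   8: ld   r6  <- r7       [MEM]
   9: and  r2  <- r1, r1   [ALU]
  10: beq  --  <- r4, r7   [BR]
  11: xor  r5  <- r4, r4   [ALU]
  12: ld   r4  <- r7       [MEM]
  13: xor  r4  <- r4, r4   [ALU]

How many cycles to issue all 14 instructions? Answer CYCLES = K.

c0: i0+i1 sll.ALU;st.MEM  2-wide
c1: i2 ld.MEM  RAW r6
c2: i3+i4 and.ALU;st.MEM  2-wide
c3: i5+i6 add.ALU;sll.ALU  2-wide
c4: i7 ld.MEM  no-port MEM/MEM
c5: i8+i9 ld.MEM;and.ALU  2-wide
c6: i10+i11 beq.BR;xor.ALU  2-wide
c7: i12 ld.MEM  RAW+WAW r4
c8: i13 xor.ALU  tail

CYCLES = 9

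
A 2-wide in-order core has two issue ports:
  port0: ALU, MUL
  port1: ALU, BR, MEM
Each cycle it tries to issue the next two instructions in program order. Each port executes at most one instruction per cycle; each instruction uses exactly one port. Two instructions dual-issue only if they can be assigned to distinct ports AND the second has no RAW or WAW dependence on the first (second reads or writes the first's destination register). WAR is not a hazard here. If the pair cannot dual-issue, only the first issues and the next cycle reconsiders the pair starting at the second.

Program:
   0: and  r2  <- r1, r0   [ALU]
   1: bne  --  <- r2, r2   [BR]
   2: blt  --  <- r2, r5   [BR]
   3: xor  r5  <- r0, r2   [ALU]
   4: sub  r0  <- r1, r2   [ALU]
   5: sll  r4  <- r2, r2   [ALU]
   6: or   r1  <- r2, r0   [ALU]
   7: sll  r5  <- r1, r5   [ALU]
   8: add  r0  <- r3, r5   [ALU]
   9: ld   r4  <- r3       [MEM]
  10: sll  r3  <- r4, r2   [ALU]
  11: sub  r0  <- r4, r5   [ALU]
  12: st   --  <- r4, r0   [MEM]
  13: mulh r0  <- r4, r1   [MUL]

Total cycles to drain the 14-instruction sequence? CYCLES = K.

t=0 i0:and.ALU ; RAW r2
t=1 i1:bne.BR ; no-port BR/BR
t=2 i2,i3:blt.BR/xor.ALU ; pair
t=3 i4,i5:sub.ALU/sll.ALU ; pair
t=4 i6:or.ALU ; RAW r1
t=5 i7:sll.ALU ; RAW r5
t=6 i8,i9:add.ALU/ld.MEM ; pair
t=7 i10,i11:sll.ALU/sub.ALU ; pair
t=8 i12,i13:st.MEM/mulh.MUL ; pair

CYCLES = 9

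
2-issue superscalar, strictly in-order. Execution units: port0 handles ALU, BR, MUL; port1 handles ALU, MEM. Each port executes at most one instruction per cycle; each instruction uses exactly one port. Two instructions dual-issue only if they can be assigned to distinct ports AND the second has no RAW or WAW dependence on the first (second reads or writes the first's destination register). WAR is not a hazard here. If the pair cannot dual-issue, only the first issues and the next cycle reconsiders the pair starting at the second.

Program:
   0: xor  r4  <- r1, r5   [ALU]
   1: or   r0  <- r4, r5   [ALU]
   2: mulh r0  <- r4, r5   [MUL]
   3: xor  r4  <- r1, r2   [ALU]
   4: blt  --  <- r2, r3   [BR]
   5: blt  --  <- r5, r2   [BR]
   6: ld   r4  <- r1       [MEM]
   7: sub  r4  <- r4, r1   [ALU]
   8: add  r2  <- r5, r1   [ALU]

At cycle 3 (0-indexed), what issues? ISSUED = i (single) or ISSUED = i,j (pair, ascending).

#0 head=0: xor i0 RAW r4
#1 head=1: or i1 WAW r0
#2 head=2: mulh/xor i2&i3 pair
#3 head=4: blt i4 no-port BR/BR
#4 head=5: blt/ld i5&i6 pair
#5 head=7: sub/add i7&i8 pair

ISSUED = 4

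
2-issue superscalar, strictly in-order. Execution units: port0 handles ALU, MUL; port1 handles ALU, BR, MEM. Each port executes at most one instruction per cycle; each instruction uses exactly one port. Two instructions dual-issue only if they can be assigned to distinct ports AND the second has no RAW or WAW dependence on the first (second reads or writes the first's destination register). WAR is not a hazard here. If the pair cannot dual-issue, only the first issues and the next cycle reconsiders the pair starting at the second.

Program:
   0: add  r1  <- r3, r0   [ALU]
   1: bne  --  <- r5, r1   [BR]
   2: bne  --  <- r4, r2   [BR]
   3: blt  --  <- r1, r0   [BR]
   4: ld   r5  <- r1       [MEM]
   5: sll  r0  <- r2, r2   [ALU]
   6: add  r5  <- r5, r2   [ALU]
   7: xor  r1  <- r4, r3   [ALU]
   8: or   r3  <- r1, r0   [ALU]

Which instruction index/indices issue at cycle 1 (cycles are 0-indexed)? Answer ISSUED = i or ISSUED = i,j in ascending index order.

ISSUED = 1

0. add.ALU @i0  | RAW r1
1. bne.BR @i1  | no-port BR/BR
2. bne.BR @i2  | no-port BR/BR
3. blt.BR @i3  | no-port BR/MEM
4. ld.MEM;sll.ALU @i4,i5  | dual
5. add.ALU;xor.ALU @i6,i7  | dual
6. or.ALU @i8  | tail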